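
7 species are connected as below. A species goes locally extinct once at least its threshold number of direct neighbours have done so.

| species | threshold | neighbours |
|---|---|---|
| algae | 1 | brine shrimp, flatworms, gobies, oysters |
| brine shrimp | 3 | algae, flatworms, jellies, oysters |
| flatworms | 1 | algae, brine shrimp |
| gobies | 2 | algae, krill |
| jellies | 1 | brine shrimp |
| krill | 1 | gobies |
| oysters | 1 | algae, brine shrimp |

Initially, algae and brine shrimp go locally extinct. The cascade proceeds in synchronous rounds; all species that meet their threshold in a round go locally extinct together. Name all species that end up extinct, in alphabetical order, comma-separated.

Round 1 — algae, brine shrimp go locally extinct (initial).
Round 2 — checking thresholds:
  flatworms: 2 of 2 neighbours ≥ 1, goes locally extinct.
  gobies: 1 of 2 neighbours < 2, holds.
  jellies: 1 of 1 neighbours ≥ 1, goes locally extinct.
  oysters: 2 of 2 neighbours ≥ 1, goes locally extinct.
Round 3 — no new extinctions; cascade stops.

algae, brine shrimp, flatworms, jellies, oysters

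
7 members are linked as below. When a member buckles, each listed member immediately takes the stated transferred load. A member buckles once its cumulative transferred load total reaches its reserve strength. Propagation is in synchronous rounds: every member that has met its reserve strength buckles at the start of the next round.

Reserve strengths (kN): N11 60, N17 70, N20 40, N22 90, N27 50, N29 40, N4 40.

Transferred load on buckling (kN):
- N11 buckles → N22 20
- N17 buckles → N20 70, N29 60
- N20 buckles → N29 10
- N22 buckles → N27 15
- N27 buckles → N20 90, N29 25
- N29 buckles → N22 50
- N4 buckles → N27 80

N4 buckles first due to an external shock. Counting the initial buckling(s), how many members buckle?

3

Round 1 — N4 buckles (initial).
  N27: +80 → 80 ≥ 50
Round 2 — N27 buckles.
  N20: +90 → 90 ≥ 40
  N29: +25 → 25 < 40
Round 3 — N20 buckles.
  N29: +10 → 35 < 40
No further bucklings.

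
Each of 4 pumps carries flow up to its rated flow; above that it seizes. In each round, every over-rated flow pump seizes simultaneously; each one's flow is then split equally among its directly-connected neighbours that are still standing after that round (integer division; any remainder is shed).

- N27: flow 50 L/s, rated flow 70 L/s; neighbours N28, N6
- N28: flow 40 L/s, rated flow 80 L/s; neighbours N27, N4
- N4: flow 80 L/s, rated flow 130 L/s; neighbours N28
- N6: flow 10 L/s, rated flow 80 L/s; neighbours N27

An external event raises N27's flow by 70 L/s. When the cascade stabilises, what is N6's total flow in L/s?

70

Round 1 — N27 at 120 > 70. N27 seizes.
  N27 sheds 120 L/s to N28, N6: 60 each.
    N28: 40+60 = 100 > 80
    N6: 10+60 = 70 ≤ 80
Round 2 — N28 seizes.
  N28 sheds 100 L/s to N4: 100 each.
    N4: 80+100 = 180 > 130
Round 3 — N4 seizes.
  N4 sheds 180 L/s: no online neighbours, lost.
No further seizures.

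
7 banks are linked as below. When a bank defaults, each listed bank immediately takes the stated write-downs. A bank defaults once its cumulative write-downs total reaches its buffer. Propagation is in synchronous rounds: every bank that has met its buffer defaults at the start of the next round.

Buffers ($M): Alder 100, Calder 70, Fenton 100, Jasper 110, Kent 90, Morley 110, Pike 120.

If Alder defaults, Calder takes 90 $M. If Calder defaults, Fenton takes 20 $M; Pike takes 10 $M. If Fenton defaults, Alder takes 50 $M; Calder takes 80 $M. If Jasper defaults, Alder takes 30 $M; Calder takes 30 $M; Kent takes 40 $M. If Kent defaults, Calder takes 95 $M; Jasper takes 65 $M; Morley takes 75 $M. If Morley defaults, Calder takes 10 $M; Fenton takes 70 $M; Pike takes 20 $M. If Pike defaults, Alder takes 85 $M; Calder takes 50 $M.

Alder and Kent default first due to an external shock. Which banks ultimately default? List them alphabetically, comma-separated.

Alder, Calder, Kent

Round 1 — Alder, Kent default (initial).
  Calder: +90+95 → 185 ≥ 70
  Jasper: +65 → 65 < 110
  Morley: +75 → 75 < 110
Round 2 — Calder defaults.
  Fenton: +20 → 20 < 100
  Pike: +10 → 10 < 120
No further defaults.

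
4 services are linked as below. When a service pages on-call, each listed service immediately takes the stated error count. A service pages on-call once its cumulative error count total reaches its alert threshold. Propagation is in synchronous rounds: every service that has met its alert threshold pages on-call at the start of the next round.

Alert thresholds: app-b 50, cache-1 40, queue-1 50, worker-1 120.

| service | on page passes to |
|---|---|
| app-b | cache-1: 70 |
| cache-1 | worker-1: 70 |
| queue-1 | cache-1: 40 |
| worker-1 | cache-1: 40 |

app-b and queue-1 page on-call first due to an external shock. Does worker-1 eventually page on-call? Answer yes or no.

Round 1 — app-b, queue-1 page on-call (initial).
  cache-1: +70+40 → 110 ≥ 40
Round 2 — cache-1 pages on-call.
  worker-1: +70 → 70 < 120
No further pages.

no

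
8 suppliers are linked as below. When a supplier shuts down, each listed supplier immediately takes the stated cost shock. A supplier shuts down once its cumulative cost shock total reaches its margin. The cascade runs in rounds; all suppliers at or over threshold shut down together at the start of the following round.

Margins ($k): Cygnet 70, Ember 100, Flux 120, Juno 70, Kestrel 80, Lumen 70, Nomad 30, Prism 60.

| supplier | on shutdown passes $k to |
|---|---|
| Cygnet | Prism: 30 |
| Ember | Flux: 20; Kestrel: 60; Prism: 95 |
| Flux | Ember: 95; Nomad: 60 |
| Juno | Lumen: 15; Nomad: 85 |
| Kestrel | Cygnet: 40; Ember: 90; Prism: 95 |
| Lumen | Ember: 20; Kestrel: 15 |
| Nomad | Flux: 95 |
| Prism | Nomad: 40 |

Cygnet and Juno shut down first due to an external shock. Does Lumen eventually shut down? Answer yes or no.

no

Round 1 — Cygnet, Juno shut down (initial).
  Lumen: +15 → 15 < 70
  Nomad: +85 → 85 ≥ 30
  Prism: +30 → 30 < 60
Round 2 — Nomad shuts down.
  Flux: +95 → 95 < 120
No further shutdowns.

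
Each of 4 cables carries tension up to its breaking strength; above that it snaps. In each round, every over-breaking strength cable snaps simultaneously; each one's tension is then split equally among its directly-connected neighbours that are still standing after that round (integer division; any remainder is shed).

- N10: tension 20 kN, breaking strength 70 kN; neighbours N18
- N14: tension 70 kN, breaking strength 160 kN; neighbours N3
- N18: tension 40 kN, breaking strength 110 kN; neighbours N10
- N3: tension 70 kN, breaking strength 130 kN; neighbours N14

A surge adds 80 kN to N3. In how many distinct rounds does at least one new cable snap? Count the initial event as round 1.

2

Round 1 — N3 at 150 > 130. N3 snaps.
  N3 sheds 150 kN to N14: 150 each.
    N14: 70+150 = 220 > 160
Round 2 — N14 snaps.
  N14 sheds 220 kN: no online neighbours, lost.
No further breaks.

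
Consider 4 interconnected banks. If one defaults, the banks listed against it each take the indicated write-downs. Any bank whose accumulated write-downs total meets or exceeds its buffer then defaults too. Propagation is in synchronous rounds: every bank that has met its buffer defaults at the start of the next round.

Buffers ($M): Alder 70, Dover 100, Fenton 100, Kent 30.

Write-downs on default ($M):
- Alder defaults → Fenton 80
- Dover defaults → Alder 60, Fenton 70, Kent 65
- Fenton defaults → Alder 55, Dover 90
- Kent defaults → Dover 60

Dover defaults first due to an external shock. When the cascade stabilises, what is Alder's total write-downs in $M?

Round 1 — Dover defaults (initial).
  Alder: +60 → 60 < 70
  Fenton: +70 → 70 < 100
  Kent: +65 → 65 ≥ 30
Round 2 — Kent defaults.
No further defaults.

60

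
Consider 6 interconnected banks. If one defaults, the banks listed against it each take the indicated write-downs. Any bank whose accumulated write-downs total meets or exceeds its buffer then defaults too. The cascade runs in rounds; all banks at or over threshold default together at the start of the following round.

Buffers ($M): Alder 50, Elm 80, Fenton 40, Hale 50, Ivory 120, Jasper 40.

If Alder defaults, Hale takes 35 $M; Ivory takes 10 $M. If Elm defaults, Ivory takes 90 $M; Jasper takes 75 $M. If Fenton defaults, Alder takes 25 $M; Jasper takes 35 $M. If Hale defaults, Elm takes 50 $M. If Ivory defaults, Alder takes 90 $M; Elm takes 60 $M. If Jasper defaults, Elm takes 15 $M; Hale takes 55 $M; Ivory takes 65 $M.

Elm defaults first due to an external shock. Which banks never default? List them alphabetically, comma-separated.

Round 1 — Elm defaults (initial).
  Ivory: +90 → 90 < 120
  Jasper: +75 → 75 ≥ 40
Round 2 — Jasper defaults.
  Hale: +55 → 55 ≥ 50
  Ivory: +65 → 155 ≥ 120
Round 3 — Hale, Ivory default.
  Alder: +90 → 90 ≥ 50
Round 4 — Alder defaults.
No further defaults.

Fenton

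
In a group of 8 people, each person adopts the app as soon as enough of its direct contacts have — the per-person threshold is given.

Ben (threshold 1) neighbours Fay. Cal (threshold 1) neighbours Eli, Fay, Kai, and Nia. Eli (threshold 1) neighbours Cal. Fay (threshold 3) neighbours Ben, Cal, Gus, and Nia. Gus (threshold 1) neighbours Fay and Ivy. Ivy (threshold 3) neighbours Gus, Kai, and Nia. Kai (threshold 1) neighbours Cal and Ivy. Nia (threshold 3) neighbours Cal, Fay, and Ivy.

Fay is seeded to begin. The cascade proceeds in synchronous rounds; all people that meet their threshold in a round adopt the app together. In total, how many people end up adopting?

6

Round 1 — Fay adopts the app (initial).
Round 2 — checking thresholds:
  Ben: 1 of 1 neighbours ≥ 1, adopts the app.
  Cal: 1 of 4 neighbours ≥ 1, adopts the app.
  Gus: 1 of 2 neighbours ≥ 1, adopts the app.
  Nia: 1 of 3 neighbours < 3, not yet.
Round 3 — checking thresholds:
  Eli: 1 of 1 neighbours ≥ 1, adopts the app.
  Ivy: 1 of 3 neighbours < 3, not yet.
  Kai: 1 of 2 neighbours ≥ 1, adopts the app.
  Nia: 2 of 3 neighbours < 3, not yet.
Round 4 — no new adoptions; cascade stops.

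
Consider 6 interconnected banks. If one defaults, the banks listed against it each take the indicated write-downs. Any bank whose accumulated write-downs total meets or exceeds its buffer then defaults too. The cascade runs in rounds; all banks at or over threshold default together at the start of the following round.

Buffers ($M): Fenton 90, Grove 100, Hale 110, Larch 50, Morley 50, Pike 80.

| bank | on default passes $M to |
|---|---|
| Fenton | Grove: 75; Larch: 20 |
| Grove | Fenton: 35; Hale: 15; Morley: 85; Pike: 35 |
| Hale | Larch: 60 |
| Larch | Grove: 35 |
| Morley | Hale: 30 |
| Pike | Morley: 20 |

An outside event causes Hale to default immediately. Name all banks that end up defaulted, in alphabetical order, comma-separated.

Round 1 — Hale defaults (initial).
  Larch: +60 → 60 ≥ 50
Round 2 — Larch defaults.
  Grove: +35 → 35 < 100
No further defaults.

Hale, Larch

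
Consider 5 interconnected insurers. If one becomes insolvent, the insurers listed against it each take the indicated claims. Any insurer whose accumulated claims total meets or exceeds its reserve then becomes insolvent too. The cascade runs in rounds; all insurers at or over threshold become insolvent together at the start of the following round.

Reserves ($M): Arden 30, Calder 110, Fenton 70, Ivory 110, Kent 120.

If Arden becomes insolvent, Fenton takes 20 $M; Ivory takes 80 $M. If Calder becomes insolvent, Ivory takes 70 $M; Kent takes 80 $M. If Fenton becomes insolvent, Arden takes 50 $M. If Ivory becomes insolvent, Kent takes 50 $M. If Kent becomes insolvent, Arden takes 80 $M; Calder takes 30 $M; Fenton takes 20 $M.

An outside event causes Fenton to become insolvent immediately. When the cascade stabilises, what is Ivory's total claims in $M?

80

Round 1 — Fenton becomes insolvent (initial).
  Arden: +50 → 50 ≥ 30
Round 2 — Arden becomes insolvent.
  Ivory: +80 → 80 < 110
No further insolvencies.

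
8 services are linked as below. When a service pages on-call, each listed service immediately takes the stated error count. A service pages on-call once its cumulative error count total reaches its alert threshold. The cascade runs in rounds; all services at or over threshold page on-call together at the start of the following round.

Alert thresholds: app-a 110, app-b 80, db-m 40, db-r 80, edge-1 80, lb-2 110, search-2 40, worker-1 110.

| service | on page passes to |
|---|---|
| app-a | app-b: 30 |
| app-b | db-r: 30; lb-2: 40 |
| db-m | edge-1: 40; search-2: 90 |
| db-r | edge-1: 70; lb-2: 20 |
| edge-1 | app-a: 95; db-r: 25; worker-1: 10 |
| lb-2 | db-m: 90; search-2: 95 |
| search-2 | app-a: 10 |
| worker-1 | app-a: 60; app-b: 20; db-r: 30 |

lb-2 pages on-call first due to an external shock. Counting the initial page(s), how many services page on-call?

Round 1 — lb-2 pages on-call (initial).
  db-m: +90 → 90 ≥ 40
  search-2: +95 → 95 ≥ 40
Round 2 — db-m, search-2 page on-call.
  app-a: +10 → 10 < 110
  edge-1: +40 → 40 < 80
No further pages.

3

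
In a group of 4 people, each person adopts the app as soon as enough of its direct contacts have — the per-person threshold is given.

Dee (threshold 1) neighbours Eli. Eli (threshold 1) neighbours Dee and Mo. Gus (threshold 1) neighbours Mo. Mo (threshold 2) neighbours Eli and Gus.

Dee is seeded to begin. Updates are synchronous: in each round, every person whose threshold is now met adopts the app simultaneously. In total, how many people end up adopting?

2

Round 1 — Dee adopts the app (initial).
Round 2 — checking thresholds:
  Eli: 1 of 2 neighbours ≥ 1, adopts the app.
Round 3 — no new adoptions; cascade stops.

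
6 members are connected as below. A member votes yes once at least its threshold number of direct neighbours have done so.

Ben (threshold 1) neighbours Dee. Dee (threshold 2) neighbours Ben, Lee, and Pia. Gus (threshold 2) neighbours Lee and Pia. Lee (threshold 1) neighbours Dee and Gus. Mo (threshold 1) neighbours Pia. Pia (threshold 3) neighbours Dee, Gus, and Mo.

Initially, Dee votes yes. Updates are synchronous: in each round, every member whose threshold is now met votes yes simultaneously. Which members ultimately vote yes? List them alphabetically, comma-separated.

Ben, Dee, Lee

Round 1 — Dee votes yes (initial).
Round 2 — checking thresholds:
  Ben: 1 of 1 neighbours ≥ 1, votes yes.
  Lee: 1 of 2 neighbours ≥ 1, votes yes.
  Pia: 1 of 3 neighbours < 3, holds.
Round 3 — no new yes votes; cascade stops.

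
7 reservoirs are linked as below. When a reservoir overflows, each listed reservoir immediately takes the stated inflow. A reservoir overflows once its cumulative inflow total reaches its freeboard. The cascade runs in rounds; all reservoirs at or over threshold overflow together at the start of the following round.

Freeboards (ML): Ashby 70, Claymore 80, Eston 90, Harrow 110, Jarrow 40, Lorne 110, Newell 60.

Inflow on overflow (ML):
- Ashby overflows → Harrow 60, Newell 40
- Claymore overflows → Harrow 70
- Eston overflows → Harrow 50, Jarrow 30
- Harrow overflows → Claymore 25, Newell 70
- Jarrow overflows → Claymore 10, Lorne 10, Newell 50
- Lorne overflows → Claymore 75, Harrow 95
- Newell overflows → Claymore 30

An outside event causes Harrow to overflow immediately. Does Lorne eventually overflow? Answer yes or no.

Round 1 — Harrow overflows (initial).
  Claymore: +25 → 25 < 80
  Newell: +70 → 70 ≥ 60
Round 2 — Newell overflows.
  Claymore: +30 → 55 < 80
No further overflows.

no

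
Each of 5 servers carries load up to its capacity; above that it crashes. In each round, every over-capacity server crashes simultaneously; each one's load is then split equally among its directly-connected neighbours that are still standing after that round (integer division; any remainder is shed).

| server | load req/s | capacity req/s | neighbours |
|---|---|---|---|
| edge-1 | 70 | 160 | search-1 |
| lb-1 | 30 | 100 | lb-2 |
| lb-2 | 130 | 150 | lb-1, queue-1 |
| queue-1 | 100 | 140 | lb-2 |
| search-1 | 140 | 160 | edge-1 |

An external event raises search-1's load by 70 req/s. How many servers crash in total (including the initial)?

Round 1 — search-1 at 210 > 160. search-1 crashes.
  search-1 sheds 210 req/s to edge-1: 210 each.
    edge-1: 70+210 = 280 > 160
Round 2 — edge-1 crashes.
  edge-1 sheds 280 req/s: no online neighbours, lost.
No further crashes.

2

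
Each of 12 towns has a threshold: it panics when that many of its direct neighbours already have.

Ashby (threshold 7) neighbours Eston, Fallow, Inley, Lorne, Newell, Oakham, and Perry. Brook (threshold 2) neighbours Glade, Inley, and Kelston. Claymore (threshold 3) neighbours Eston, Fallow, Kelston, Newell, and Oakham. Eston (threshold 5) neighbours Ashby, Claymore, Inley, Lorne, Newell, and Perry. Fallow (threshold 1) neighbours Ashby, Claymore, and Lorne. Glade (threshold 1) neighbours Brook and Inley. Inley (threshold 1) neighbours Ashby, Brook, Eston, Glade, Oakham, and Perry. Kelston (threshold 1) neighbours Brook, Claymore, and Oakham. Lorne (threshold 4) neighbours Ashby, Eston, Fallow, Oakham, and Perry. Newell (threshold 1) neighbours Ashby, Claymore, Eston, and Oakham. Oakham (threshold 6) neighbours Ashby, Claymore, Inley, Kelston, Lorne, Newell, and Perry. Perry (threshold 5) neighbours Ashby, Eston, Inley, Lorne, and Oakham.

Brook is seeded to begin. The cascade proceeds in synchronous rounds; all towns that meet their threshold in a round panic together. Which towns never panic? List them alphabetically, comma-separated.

Ashby, Claymore, Eston, Fallow, Lorne, Newell, Oakham, Perry

Round 1 — Brook panics (initial).
Round 2 — checking thresholds:
  Glade: 1 of 2 neighbours ≥ 1, panics.
  Inley: 1 of 6 neighbours ≥ 1, panics.
  Kelston: 1 of 3 neighbours ≥ 1, panics.
Round 3 — no new panics; cascade stops.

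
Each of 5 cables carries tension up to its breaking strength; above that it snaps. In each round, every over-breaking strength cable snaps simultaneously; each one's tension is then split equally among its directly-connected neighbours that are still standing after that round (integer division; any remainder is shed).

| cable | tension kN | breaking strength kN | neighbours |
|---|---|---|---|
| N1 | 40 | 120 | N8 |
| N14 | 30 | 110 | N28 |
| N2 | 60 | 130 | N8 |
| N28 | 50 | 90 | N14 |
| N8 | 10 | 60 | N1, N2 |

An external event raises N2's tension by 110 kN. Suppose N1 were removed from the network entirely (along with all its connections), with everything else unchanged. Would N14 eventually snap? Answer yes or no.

no

With N1 removed:
Round 1 — N2 at 170 > 130. N2 snaps.
  N2 sheds 170 kN to N8: 170 each.
    N8: 10+170 = 180 > 60
Round 2 — N8 snaps.
  N8 sheds 180 kN: no online neighbours, lost.
No further breaks.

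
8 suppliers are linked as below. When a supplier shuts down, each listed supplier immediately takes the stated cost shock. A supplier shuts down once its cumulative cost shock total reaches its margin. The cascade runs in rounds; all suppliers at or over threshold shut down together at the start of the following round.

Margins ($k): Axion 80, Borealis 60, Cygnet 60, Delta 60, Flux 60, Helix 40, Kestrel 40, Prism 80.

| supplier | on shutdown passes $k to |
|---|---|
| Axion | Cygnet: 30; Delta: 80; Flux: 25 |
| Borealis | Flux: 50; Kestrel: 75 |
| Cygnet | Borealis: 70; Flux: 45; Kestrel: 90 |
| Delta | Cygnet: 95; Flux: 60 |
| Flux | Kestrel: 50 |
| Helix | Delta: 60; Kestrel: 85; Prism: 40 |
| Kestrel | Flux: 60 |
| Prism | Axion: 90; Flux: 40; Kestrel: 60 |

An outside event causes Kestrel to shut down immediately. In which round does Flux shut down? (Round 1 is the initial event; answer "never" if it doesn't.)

Round 1 — Kestrel shuts down (initial).
  Flux: +60 → 60 ≥ 60
Round 2 — Flux shuts down.
No further shutdowns.

2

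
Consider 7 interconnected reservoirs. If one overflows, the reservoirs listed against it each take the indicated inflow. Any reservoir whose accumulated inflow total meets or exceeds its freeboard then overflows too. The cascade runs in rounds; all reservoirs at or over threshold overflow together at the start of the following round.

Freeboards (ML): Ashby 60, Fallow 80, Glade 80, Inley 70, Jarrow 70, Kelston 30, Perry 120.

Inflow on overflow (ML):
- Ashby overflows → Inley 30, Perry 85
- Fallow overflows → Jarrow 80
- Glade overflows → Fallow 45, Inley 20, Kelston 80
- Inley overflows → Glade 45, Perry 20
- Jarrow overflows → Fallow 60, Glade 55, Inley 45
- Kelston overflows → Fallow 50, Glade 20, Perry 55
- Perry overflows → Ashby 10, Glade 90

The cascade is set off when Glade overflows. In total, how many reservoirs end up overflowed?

Round 1 — Glade overflows (initial).
  Fallow: +45 → 45 < 80
  Inley: +20 → 20 < 70
  Kelston: +80 → 80 ≥ 30
Round 2 — Kelston overflows.
  Fallow: +50 → 95 ≥ 80
  Perry: +55 → 55 < 120
Round 3 — Fallow overflows.
  Jarrow: +80 → 80 ≥ 70
Round 4 — Jarrow overflows.
  Inley: +45 → 65 < 70
No further overflows.

4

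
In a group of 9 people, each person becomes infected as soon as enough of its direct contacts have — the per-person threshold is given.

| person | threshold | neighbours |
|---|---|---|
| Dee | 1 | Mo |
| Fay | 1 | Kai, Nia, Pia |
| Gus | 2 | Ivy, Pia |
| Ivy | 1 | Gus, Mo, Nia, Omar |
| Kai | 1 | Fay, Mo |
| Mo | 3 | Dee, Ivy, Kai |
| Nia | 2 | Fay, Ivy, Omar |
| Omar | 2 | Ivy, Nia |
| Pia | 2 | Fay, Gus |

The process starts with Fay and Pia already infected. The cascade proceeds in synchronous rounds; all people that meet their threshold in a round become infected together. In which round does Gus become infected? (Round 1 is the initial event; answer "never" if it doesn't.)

never

Round 1 — Fay, Pia become infected (initial).
Round 2 — checking thresholds:
  Gus: 1 of 2 neighbours < 2, below threshold.
  Kai: 1 of 2 neighbours ≥ 1, becomes infected.
  Nia: 1 of 3 neighbours < 2, below threshold.
Round 3 — no new infections; cascade stops.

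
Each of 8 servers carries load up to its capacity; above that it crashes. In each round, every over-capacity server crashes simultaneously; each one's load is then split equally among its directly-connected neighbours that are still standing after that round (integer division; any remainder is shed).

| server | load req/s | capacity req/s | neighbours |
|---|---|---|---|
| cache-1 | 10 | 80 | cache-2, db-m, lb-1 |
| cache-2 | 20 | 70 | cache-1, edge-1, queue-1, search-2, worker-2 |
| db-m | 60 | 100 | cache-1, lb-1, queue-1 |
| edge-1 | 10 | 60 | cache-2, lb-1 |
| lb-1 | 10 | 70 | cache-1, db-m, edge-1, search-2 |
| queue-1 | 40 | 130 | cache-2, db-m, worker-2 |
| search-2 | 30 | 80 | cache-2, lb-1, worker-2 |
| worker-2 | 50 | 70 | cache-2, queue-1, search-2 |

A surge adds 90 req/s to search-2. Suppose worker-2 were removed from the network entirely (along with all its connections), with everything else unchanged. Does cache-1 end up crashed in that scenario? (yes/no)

With worker-2 removed:
Round 1 — search-2 at 120 > 80. search-2 crashes.
  search-2 sheds 120 req/s to cache-2, lb-1: 60 each.
    cache-2: 20+60 = 80 > 70
    lb-1: 10+60 = 70 ≤ 70
Round 2 — cache-2 crashes.
  cache-2 sheds 80 req/s to cache-1, edge-1, queue-1: 26 each (2 lost).
    cache-1: 10+26 = 36 ≤ 80
    edge-1: 10+26 = 36 ≤ 60
    queue-1: 40+26 = 66 ≤ 130
No further crashes.

no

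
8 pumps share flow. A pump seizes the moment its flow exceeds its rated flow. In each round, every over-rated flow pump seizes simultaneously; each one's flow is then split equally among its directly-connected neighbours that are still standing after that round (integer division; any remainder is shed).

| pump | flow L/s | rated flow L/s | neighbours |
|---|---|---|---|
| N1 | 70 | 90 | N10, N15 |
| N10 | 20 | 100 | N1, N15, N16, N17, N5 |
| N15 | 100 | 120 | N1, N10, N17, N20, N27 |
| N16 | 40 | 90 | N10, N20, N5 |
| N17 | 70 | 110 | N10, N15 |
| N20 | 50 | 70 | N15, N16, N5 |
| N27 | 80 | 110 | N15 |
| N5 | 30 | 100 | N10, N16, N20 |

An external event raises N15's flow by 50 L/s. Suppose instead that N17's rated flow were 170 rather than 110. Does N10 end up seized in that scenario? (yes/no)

With N17's rated flow at 170:
Round 1 — N15 at 150 > 120. N15 seizes.
  N15 sheds 150 L/s to N1, N10, N17, N20, N27: 30 each.
    N1: 70+30 = 100 > 90
    N10: 20+30 = 50 ≤ 100
    N17: 70+30 = 100 ≤ 170
    N20: 50+30 = 80 > 70
    N27: 80+30 = 110 ≤ 110
Round 2 — N1, N20 seize.
  N1 sheds 100 L/s to N10: 100 each.
    N10: 50+100 = 150 > 100
  N20 sheds 80 L/s to N16, N5: 40 each.
    N16: 40+40 = 80 ≤ 90
    N5: 30+40 = 70 ≤ 100
Round 3 — N10 seizes.
  N10 sheds 150 L/s to N16, N17, N5: 50 each.
    N16: 80+50 = 130 > 90
    N17: 100+50 = 150 ≤ 170
    N5: 70+50 = 120 > 100
Round 4 — N16, N5 seize.
  N16 sheds 130 L/s: no online neighbours, lost.
  N5 sheds 120 L/s: no online neighbours, lost.
No further seizures.

yes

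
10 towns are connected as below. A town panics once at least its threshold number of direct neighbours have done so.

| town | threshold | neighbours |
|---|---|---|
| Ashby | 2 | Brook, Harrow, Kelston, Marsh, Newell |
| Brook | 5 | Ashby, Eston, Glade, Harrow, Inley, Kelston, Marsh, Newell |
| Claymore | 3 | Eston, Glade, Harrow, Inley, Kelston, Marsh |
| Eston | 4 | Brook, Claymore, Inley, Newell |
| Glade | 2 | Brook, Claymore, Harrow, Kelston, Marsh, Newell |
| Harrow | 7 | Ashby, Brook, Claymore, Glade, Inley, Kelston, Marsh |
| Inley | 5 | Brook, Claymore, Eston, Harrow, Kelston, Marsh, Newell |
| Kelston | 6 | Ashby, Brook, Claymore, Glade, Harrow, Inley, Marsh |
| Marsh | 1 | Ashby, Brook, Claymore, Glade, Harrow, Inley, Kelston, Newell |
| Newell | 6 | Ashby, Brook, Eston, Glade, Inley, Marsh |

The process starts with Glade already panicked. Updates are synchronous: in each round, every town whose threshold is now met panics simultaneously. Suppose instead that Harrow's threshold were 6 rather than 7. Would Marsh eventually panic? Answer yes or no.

yes

With Harrow's threshold at 6:
Round 1 — Glade panics (initial).
Round 2 — checking thresholds:
  Brook: 1 of 8 neighbours < 5, holds.
  Claymore: 1 of 6 neighbours < 3, holds.
  Harrow: 1 of 7 neighbours < 6, holds.
  Kelston: 1 of 7 neighbours < 6, holds.
  Marsh: 1 of 8 neighbours ≥ 1, panics.
  Newell: 1 of 6 neighbours < 6, holds.
Round 3 — no new panics; cascade stops.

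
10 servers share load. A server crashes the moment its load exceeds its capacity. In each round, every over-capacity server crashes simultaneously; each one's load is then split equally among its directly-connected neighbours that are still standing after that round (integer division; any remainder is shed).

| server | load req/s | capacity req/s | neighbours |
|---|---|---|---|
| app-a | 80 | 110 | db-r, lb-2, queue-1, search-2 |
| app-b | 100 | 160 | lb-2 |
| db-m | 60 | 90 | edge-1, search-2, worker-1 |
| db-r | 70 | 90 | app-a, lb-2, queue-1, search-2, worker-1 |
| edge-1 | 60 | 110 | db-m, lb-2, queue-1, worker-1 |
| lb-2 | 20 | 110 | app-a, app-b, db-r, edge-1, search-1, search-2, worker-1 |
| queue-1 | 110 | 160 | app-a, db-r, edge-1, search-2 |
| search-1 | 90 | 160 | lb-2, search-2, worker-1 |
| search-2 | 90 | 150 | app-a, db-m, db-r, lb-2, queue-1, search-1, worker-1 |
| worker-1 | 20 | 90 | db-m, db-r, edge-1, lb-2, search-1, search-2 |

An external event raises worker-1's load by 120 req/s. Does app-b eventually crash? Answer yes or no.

no

Round 1 — worker-1 at 140 > 90. worker-1 crashes.
  worker-1 sheds 140 req/s to db-m, db-r, edge-1, lb-2, search-1, search-2: 23 each (2 lost).
    db-m: 60+23 = 83 ≤ 90
    db-r: 70+23 = 93 > 90
    edge-1: 60+23 = 83 ≤ 110
    lb-2: 20+23 = 43 ≤ 110
    search-1: 90+23 = 113 ≤ 160
    search-2: 90+23 = 113 ≤ 150
Round 2 — db-r crashes.
  db-r sheds 93 req/s to app-a, lb-2, queue-1, search-2: 23 each (1 lost).
    app-a: 80+23 = 103 ≤ 110
    lb-2: 43+23 = 66 ≤ 110
    queue-1: 110+23 = 133 ≤ 160
    search-2: 113+23 = 136 ≤ 150
No further crashes.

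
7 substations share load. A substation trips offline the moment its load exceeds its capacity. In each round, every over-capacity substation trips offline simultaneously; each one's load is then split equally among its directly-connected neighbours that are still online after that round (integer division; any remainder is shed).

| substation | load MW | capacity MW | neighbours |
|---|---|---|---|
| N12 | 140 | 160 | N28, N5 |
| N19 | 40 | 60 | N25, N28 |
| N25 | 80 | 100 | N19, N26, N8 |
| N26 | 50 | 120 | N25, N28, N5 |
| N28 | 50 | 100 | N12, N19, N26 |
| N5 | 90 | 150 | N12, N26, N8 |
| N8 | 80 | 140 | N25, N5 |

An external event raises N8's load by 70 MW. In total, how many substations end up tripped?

Round 1 — N8 at 150 > 140. N8 trips offline.
  N8 sheds 150 MW to N25, N5: 75 each.
    N25: 80+75 = 155 > 100
    N5: 90+75 = 165 > 150
Round 2 — N25, N5 trip offline.
  N25 sheds 155 MW to N19, N26: 77 each (1 lost).
    N19: 40+77 = 117 > 60
    N26: 50+77 = 127 > 120
  N5 sheds 165 MW to N12, N26: 82 each (1 lost).
    N12: 140+82 = 222 > 160
    N26: 127+82 = 209 > 120
Round 3 — N12, N19, N26 trip offline.
  N12 sheds 222 MW to N28: 222 each.
    N28: 50+222 = 272 > 100
  N19 sheds 117 MW to N28: 117 each.
    N28: 272+117 = 389 > 100
  N26 sheds 209 MW to N28: 209 each.
    N28: 389+209 = 598 > 100
Round 4 — N28 trips offline.
  N28 sheds 598 MW: no online neighbours, lost.
No further trips.

7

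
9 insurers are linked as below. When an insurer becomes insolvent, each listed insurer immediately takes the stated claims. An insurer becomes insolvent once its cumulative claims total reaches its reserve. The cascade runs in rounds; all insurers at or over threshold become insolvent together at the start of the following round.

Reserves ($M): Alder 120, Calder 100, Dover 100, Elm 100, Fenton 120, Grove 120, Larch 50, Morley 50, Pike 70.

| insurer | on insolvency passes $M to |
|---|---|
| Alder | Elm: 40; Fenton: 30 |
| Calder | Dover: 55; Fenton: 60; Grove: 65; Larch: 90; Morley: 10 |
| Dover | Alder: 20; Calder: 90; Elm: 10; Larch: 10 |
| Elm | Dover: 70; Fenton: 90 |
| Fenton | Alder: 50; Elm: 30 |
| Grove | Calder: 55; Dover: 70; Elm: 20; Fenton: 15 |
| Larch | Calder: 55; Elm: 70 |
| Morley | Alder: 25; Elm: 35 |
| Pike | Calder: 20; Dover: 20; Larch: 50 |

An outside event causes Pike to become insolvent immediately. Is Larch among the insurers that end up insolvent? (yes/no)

yes

Round 1 — Pike becomes insolvent (initial).
  Calder: +20 → 20 < 100
  Dover: +20 → 20 < 100
  Larch: +50 → 50 ≥ 50
Round 2 — Larch becomes insolvent.
  Calder: +55 → 75 < 100
  Elm: +70 → 70 < 100
No further insolvencies.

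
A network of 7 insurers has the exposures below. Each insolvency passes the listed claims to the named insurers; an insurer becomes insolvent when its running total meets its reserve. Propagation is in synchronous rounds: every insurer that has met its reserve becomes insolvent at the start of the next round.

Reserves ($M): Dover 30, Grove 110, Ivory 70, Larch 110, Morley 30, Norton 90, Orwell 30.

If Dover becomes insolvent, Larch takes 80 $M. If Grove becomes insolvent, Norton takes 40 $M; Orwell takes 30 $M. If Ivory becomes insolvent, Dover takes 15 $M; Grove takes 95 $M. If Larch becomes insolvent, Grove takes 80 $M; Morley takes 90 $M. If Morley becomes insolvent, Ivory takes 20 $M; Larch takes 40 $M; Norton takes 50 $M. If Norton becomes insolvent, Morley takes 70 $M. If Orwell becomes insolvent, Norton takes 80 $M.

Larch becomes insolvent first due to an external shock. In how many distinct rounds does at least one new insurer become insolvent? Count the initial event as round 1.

Round 1 — Larch becomes insolvent (initial).
  Grove: +80 → 80 < 110
  Morley: +90 → 90 ≥ 30
Round 2 — Morley becomes insolvent.
  Ivory: +20 → 20 < 70
  Norton: +50 → 50 < 90
No further insolvencies.

2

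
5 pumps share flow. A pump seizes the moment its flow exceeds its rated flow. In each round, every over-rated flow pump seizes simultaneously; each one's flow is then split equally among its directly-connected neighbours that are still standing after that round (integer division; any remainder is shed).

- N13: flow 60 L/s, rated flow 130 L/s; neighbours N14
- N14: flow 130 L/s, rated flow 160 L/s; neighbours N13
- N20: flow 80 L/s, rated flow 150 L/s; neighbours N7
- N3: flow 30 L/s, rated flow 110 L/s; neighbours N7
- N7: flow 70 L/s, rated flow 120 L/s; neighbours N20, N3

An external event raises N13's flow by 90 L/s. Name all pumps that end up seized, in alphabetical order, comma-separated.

N13, N14

Round 1 — N13 at 150 > 130. N13 seizes.
  N13 sheds 150 L/s to N14: 150 each.
    N14: 130+150 = 280 > 160
Round 2 — N14 seizes.
  N14 sheds 280 L/s: no online neighbours, lost.
No further seizures.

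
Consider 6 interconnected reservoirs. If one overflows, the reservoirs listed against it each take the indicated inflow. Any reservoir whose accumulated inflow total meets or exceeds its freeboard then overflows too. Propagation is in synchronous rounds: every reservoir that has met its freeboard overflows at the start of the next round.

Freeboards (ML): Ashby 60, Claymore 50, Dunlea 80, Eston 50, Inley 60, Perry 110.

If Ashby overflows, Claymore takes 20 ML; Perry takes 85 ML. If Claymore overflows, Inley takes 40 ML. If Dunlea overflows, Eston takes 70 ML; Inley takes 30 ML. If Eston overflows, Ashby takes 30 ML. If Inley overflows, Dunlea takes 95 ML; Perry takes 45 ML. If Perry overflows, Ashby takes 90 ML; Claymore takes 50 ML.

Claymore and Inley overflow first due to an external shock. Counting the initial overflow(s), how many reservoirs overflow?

4

Round 1 — Claymore, Inley overflow (initial).
  Dunlea: +95 → 95 ≥ 80
  Perry: +45 → 45 < 110
Round 2 — Dunlea overflows.
  Eston: +70 → 70 ≥ 50
Round 3 — Eston overflows.
  Ashby: +30 → 30 < 60
No further overflows.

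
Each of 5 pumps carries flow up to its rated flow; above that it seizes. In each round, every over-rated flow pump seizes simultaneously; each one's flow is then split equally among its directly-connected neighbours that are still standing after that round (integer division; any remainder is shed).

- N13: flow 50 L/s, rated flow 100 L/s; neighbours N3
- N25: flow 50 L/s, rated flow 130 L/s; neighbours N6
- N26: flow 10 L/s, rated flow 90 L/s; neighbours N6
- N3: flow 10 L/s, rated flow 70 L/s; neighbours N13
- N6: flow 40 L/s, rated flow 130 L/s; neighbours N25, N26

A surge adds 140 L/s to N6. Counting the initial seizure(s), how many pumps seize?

Round 1 — N6 at 180 > 130. N6 seizes.
  N6 sheds 180 L/s to N25, N26: 90 each.
    N25: 50+90 = 140 > 130
    N26: 10+90 = 100 > 90
Round 2 — N25, N26 seize.
  N25 sheds 140 L/s: no online neighbours, lost.
  N26 sheds 100 L/s: no online neighbours, lost.
No further seizures.

3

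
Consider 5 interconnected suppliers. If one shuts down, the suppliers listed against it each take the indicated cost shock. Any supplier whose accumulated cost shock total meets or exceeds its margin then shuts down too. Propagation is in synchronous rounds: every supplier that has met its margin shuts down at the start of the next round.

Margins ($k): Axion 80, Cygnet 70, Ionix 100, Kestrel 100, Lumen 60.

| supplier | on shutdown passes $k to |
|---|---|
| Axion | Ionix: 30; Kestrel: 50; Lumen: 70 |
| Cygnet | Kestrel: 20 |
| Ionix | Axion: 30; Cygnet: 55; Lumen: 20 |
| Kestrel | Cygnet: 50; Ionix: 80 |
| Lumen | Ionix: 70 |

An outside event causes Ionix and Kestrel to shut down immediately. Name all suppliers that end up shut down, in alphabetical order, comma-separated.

Cygnet, Ionix, Kestrel

Round 1 — Ionix, Kestrel shut down (initial).
  Axion: +30 → 30 < 80
  Cygnet: +55+50 → 105 ≥ 70
  Lumen: +20 → 20 < 60
Round 2 — Cygnet shuts down.
No further shutdowns.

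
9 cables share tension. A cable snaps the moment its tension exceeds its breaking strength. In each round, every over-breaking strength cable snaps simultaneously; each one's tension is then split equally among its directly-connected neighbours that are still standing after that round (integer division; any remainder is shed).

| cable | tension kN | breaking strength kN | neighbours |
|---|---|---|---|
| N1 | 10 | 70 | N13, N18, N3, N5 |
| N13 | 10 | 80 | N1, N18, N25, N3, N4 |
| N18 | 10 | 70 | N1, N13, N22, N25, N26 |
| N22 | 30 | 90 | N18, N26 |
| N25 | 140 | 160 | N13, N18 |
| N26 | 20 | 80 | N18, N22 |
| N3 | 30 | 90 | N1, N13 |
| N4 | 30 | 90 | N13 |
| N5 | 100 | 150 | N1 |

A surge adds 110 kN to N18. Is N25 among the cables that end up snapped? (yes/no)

yes

Round 1 — N18 at 120 > 70. N18 snaps.
  N18 sheds 120 kN to N1, N13, N22, N25, N26: 24 each.
    N1: 10+24 = 34 ≤ 70
    N13: 10+24 = 34 ≤ 80
    N22: 30+24 = 54 ≤ 90
    N25: 140+24 = 164 > 160
    N26: 20+24 = 44 ≤ 80
Round 2 — N25 snaps.
  N25 sheds 164 kN to N13: 164 each.
    N13: 34+164 = 198 > 80
Round 3 — N13 snaps.
  N13 sheds 198 kN to N1, N3, N4: 66 each.
    N1: 34+66 = 100 > 70
    N3: 30+66 = 96 > 90
    N4: 30+66 = 96 > 90
Round 4 — N1, N3, N4 snap.
  N1 sheds 100 kN to N5: 100 each.
    N5: 100+100 = 200 > 150
  N3 sheds 96 kN: no online neighbours, lost.
  N4 sheds 96 kN: no online neighbours, lost.
Round 5 — N5 snaps.
  N5 sheds 200 kN: no online neighbours, lost.
No further breaks.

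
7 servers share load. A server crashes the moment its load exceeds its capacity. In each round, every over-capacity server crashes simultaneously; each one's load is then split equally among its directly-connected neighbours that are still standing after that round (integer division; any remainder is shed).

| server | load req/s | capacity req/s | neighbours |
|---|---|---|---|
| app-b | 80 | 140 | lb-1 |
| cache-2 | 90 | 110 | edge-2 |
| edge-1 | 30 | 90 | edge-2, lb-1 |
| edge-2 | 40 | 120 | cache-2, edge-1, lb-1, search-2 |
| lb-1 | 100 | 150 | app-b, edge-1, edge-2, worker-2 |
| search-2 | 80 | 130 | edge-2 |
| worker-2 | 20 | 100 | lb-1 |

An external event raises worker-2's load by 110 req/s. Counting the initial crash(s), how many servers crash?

7

Round 1 — worker-2 at 130 > 100. worker-2 crashes.
  worker-2 sheds 130 req/s to lb-1: 130 each.
    lb-1: 100+130 = 230 > 150
Round 2 — lb-1 crashes.
  lb-1 sheds 230 req/s to app-b, edge-1, edge-2: 76 each (2 lost).
    app-b: 80+76 = 156 > 140
    edge-1: 30+76 = 106 > 90
    edge-2: 40+76 = 116 ≤ 120
Round 3 — app-b, edge-1 crash.
  app-b sheds 156 req/s: no online neighbours, lost.
  edge-1 sheds 106 req/s to edge-2: 106 each.
    edge-2: 116+106 = 222 > 120
Round 4 — edge-2 crashes.
  edge-2 sheds 222 req/s to cache-2, search-2: 111 each.
    cache-2: 90+111 = 201 > 110
    search-2: 80+111 = 191 > 130
Round 5 — cache-2, search-2 crash.
  cache-2 sheds 201 req/s: no online neighbours, lost.
  search-2 sheds 191 req/s: no online neighbours, lost.
No further crashes.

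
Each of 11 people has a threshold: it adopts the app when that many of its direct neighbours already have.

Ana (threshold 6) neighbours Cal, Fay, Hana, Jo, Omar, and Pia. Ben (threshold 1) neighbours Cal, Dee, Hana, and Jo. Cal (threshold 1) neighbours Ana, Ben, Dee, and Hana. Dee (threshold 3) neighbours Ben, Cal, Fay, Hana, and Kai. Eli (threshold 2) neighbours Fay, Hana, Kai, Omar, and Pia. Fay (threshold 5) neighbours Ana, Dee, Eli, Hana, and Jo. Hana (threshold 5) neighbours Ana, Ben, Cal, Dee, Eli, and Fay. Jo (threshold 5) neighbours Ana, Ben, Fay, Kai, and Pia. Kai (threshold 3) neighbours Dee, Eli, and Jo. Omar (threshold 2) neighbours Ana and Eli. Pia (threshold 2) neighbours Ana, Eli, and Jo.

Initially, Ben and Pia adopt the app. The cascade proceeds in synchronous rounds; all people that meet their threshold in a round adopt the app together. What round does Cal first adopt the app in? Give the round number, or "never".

2

Round 1 — Ben, Pia adopt the app (initial).
Round 2 — checking thresholds:
  Ana: 1 of 6 neighbours < 6, below threshold.
  Cal: 1 of 4 neighbours ≥ 1, adopts the app.
  Dee: 1 of 5 neighbours < 3, below threshold.
  Eli: 1 of 5 neighbours < 2, below threshold.
  Hana: 1 of 6 neighbours < 5, below threshold.
  Jo: 2 of 5 neighbours < 5, below threshold.
Round 3 — no new adoptions; cascade stops.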